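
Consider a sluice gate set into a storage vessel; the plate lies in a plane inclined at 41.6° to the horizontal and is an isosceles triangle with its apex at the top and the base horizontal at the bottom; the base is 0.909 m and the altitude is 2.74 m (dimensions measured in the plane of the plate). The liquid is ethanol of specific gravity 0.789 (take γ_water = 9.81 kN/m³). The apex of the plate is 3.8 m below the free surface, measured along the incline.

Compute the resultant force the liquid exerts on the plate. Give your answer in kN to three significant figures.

F ≈ 36.0 kN

γ = 0.789 × 9.81 = 7.74009 kN/m³.
Let θ = 41.6° be the plate's angle to the horizontal; measure y along the incline from where the plane meets the free surface. Vertical depth h = y·sinθ with sinθ = 0.663926.
With the apex up, the centroid sits 2h/3 = 2 × 2.74/3 = 1.82667 m below the apex, so y_c = 3.8 + 1.82667 = 5.62667 m and h_c = 5.62667 × 0.663926 = 3.73569 m.
A = ½ × 0.909 × 2.74 = 1.24533 m².
Resultant F = γ·h_c·A = 7.74009 × 3.73569 × 1.24533 = 36.0082 kN.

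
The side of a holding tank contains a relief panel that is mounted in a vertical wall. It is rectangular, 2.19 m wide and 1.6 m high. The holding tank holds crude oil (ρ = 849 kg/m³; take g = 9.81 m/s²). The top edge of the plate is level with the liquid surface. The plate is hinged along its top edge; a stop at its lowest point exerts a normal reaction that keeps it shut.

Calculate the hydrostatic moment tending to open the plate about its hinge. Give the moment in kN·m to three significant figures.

γ = ρg = 849 × 9.81 / 1000 = 8.32869 kN/m³.
The centroid lies 1.6/2 = 0.8 m below the top edge, so the centroid depth is h_c = 0.8 m.
A = 2.19 × 1.6 = 3.504 m².
Resultant F = γ·h_c·A = 8.32869 × 0.8 × 3.504 = 23.347 kN.
I_c = b·h³/12 = 2.19 × 1.6³/12 = 0.74752 m⁴.
Centre of pressure: y_p = y_c + I_c/(y_c·A) = 0.8 + 0.74752/(0.8 × 3.504) = 0.8 + 0.266667 = 1.06667 m along the plane.
The resultant acts 0.8 + 0.266667 = 1.06667 m (along the plate) below the hinge at the top edge, so the moment about the hinge is M = F × 1.06667 = 23.347 × 1.06667 = 24.9035 kN·m.

M ≈ 24.9 kN·m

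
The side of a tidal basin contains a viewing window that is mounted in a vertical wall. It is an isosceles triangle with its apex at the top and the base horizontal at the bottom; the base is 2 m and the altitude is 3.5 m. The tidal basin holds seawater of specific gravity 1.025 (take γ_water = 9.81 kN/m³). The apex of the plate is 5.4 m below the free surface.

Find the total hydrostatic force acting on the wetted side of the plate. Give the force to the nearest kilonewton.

γ = 1.025 × 9.81 = 10.05525 kN/m³.
With the apex up, the centroid sits 2h/3 = 2 × 3.5/3 = 2.33333 m below the apex, so the centroid depth is h_c = 5.4 + 2.33333 = 7.73333 m.
A = ½ × 2 × 3.5 = 3.5 m².
Resultant F = γ·h_c·A = 10.05525 × 7.73333 × 3.5 = 272.162 kN.

F ≈ 272 kN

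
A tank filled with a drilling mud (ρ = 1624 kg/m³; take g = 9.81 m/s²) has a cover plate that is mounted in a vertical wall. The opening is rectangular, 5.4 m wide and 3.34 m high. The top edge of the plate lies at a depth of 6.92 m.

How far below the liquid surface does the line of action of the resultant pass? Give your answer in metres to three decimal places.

γ = ρg = 1624 × 9.81 / 1000 = 15.93144 kN/m³.
The centroid lies 3.34/2 = 1.67 m below the top edge, so the centroid depth is h_c = 6.92 + 1.67 = 8.59 m.
A = 5.4 × 3.34 = 18.036 m².
Resultant F = γ·h_c·A = 15.93144 × 8.59 × 18.036 = 2468.25 kN.
I_c = b·h³/12 = 5.4 × 3.34³/12 = 16.7669 m⁴.
Centre of pressure: y_p = y_c + I_c/(y_c·A) = 8.59 + 16.7669/(8.59 × 18.036) = 8.59 + 0.108223 = 8.69822 m along the plane.

h_p = 8.698 m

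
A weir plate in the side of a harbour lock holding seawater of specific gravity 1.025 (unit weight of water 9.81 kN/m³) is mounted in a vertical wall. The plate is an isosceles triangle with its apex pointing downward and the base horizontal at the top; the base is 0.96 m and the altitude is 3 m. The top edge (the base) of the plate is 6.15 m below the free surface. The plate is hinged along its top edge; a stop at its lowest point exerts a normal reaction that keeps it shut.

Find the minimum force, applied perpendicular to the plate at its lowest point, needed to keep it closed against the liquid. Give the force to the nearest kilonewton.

P ≈ 37 kN

γ = 1.025 × 9.81 = 10.05525 kN/m³.
With the apex down, the centroid sits h/3 = 3/3 = 1 m below the base (the top edge), so the centroid depth is h_c = 6.15 + 1 = 7.15 m.
A = ½ × 0.96 × 3 = 1.44 m².
Resultant F = γ·h_c·A = 10.05525 × 7.15 × 1.44 = 103.529 kN.
I_c = b·h³/36 = 0.96 × 3³/36 = 0.72 m⁴.
Centre of pressure: y_p = y_c + I_c/(y_c·A) = 7.15 + 0.72/(7.15 × 1.44) = 7.15 + 0.0699301 = 7.21993 m along the plane.
The resultant acts 1 + 0.0699301 = 1.06993 m (along the plate) below the hinge at the top edge, so the moment about the hinge is M = F × 1.06993 = 103.529 × 1.06993 = 110.769 kN·m.
A normal force at the bottom, 3 m from the hinge, must supply this moment: P = 110.769/3 = 36.923 kN.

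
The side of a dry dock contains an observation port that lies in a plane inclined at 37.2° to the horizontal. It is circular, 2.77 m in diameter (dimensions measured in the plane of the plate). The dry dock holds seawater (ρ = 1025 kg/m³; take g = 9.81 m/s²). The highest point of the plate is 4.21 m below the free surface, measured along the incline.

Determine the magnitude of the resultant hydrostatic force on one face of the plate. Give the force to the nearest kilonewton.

γ = ρg = 1025 × 9.81 / 1000 = 10.05525 kN/m³.
Let θ = 37.2° be the plate's angle to the horizontal; measure y along the incline from where the plane meets the free surface. Vertical depth h = y·sinθ with sinθ = 0.604599.
The centroid is at the centre, 1.385 m below the top of the plate, so y_c = 4.21 + 1.385 = 5.595 m and h_c = 5.595 × 0.604599 = 3.38273 m.
A = π(1.385)² = 6.02628 m².
Resultant F = γ·h_c·A = 10.05525 × 3.38273 × 6.02628 = 204.979 kN.

F ≈ 205 kN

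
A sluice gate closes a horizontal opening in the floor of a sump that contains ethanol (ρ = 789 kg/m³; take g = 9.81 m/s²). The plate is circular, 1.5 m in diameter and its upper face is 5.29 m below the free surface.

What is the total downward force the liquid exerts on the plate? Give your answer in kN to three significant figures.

γ = ρg = 789 × 9.81 / 1000 = 7.74009 kN/m³.
The plate is horizontal, so pressure is uniform at p = γ·h = 7.74009 × 5.29 = 40.9451 kN/m².
A = π(0.75)² = 1.76715 m².
F = p·A = 40.9451 × 1.76715 = 72.3561 kN.

F ≈ 72.4 kN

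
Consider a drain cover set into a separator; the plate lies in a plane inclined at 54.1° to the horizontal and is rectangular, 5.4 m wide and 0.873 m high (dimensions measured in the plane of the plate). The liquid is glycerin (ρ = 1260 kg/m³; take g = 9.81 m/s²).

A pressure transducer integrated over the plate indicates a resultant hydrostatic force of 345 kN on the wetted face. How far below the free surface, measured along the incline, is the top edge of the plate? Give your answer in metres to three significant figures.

γ = ρg = 1260 × 9.81 / 1000 = 12.3606 kN/m³.
A = 5.4 × 0.873 = 4.7142 m².
From F = γ·h_c·A, the centroid depth is h_c = 345/(12.3606 × 4.7142) = 5.92068 m.
Let θ = 54.1° be the plate's angle to the horizontal; measure y along the incline from where the plane meets the free surface. Vertical depth h = y·sinθ with sinθ = 0.810042.
Along the incline, y_c = h_c/sinθ = 5.92068/0.810042 = 7.3091 m.
The centroid lies 0.873/2 = 0.4365 m below the top edge, so the top edge sits at y_top = 7.3091 − 0.4365 = 6.8726 m along the incline.

y_top ≈ 6.87 m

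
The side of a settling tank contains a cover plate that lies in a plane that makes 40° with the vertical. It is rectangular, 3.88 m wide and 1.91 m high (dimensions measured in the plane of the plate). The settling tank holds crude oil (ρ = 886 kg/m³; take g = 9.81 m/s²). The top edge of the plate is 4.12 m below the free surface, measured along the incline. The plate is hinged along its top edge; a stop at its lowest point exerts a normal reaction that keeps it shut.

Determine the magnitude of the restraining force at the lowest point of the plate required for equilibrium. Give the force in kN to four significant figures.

P ≈ 133.1 kN

γ = ρg = 886 × 9.81 / 1000 = 8.69166 kN/m³.
The plate makes 40° with the vertical, i.e. θ = 90° − 40° = 50° to the horizontal. Measuring y along the incline from the free-surface line, vertical depth h = y·sinθ with sinθ = 0.766044.
The centroid lies 1.91/2 = 0.955 m below the top edge, so y_c = 4.12 + 0.955 = 5.075 m and h_c = 5.075 × 0.766044 = 3.88767 m.
A = 3.88 × 1.91 = 7.4108 m².
Resultant F = γ·h_c·A = 8.69166 × 3.88767 × 7.4108 = 250.413 kN.
I_c = b·h³/12 = 3.88 × 1.91³/12 = 2.25294 m⁴.
Centre of pressure: y_p = y_c + I_c/(y_c·A) = 5.075 + 2.25294/(5.075 × 7.4108) = 5.075 + 0.059903 = 5.1349 m along the plane.
The resultant acts 0.955 + 0.059903 = 1.0149 m (along the plate) below the hinge at the top edge, so the moment about the hinge is M = F × 1.0149 = 250.413 × 1.0149 = 254.144 kN·m.
A normal force at the bottom, 1.91 m from the hinge, must supply this moment: P = 254.144/1.91 = 133.06 kN.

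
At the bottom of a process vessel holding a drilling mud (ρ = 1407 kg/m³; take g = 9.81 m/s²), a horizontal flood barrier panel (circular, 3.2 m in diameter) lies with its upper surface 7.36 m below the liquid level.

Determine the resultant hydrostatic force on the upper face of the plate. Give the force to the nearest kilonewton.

F ≈ 817 kN

γ = ρg = 1407 × 9.81 / 1000 = 13.80267 kN/m³.
The plate is horizontal, so pressure is uniform at p = γ·h = 13.80267 × 7.36 = 101.588 kN/m².
A = π(1.6)² = 8.04248 m².
F = p·A = 101.588 × 8.04248 = 817.019 kN.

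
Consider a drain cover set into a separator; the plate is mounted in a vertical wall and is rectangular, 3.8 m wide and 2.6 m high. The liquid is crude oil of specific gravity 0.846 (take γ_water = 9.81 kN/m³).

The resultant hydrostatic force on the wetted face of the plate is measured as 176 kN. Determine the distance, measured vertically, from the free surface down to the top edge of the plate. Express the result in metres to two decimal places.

γ = 0.846 × 9.81 = 8.29926 kN/m³.
A = 3.8 × 2.6 = 9.88 m².
From F = γ·h_c·A, the centroid depth is h_c = 176/(8.29926 × 9.88) = 2.14643 m.
The centroid lies 2.6/2 = 1.3 m below the top edge, so the top edge sits at h_top = 2.14643 − 1.3 = 0.84643 m below the surface.

d_top ≈ 0.85 m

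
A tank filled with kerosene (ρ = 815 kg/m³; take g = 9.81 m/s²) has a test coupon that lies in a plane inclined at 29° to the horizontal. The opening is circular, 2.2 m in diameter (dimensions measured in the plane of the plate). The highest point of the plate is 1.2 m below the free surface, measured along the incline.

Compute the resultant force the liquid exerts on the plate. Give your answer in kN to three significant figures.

γ = ρg = 815 × 9.81 / 1000 = 7.99515 kN/m³.
Let θ = 29° be the plate's angle to the horizontal; measure y along the incline from where the plane meets the free surface. Vertical depth h = y·sinθ with sinθ = 0.484810.
The centroid is at the centre, 1.1 m below the top of the plate, so y_c = 1.2 + 1.1 = 2.3 m and h_c = 2.3 × 0.484810 = 1.11506 m.
A = π(1.1)² = 3.80133 m².
Resultant F = γ·h_c·A = 7.99515 × 1.11506 × 3.80133 = 33.8891 kN.

F ≈ 33.9 kN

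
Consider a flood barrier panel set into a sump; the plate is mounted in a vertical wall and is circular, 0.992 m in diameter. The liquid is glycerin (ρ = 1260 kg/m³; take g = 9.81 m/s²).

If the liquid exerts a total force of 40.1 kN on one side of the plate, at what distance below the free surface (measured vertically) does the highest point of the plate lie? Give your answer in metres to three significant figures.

γ = ρg = 1260 × 9.81 / 1000 = 12.3606 kN/m³.
A = π(0.496)² = 0.772882 m².
From F = γ·h_c·A, the centroid depth is h_c = 40.1/(12.3606 × 0.772882) = 4.19751 m.
The centroid is at the centre, 0.496 m below the top of the plate, so the highest point sits at h_top = 4.19751 − 0.496 = 3.70151 m below the surface.

d_top ≈ 3.70 m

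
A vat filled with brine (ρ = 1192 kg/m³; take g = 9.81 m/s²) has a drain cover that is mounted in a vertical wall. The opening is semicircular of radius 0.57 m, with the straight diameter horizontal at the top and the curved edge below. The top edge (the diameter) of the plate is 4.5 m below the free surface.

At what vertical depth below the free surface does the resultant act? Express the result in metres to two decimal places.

h_p = 4.75 m

γ = ρg = 1192 × 9.81 / 1000 = 11.69352 kN/m³.
The centroid of a semicircle lies 4r/(3π) = 0.241916 m from the diameter, here below the top edge, so the centroid depth is h_c = 4.5 + 0.241916 = 4.74192 m.
A = πr²/2 = π × 0.57²/2 = 0.510352 m².
Resultant F = γ·h_c·A = 11.69352 × 4.74192 × 0.510352 = 28.2989 kN.
I_c = (π/8 − 8/(9π))·r⁴ = 0.109757 × 0.57⁴ = 0.011586 m⁴.
Centre of pressure: y_p = y_c + I_c/(y_c·A) = 4.74192 + 0.011586/(4.74192 × 0.510352) = 4.74192 + 0.00478751 = 4.74671 m along the plane.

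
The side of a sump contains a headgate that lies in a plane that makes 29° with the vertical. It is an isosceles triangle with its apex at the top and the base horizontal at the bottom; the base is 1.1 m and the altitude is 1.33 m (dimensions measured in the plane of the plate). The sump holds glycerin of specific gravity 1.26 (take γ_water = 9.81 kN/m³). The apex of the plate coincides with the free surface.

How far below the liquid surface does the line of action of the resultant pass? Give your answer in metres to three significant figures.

h_p = 0.872 m

γ = 1.26 × 9.81 = 12.3606 kN/m³.
The plate makes 29° with the vertical, i.e. θ = 90° − 29° = 61° to the horizontal. Measuring y along the incline from the free-surface line, vertical depth h = y·sinθ with sinθ = 0.874620.
With the apex up, the centroid sits 2h/3 = 2 × 1.33/3 = 0.886667 m below the apex, so y_c = 0.886667 m and h_c = 0.886667 × 0.874620 = 0.775497 m.
A = ½ × 1.1 × 1.33 = 0.7315 m².
Resultant F = γ·h_c·A = 12.3606 × 0.775497 × 0.7315 = 7.01187 kN.
I_c = b·h³/36 = 1.1 × 1.33³/36 = 0.0718861 m⁴.
Centre of pressure: y_p = y_c + I_c/(y_c·A) = 0.886667 + 0.0718861/(0.886667 × 0.7315) = 0.886667 + 0.110833 = 0.9975 m along the plane.
Vertically, h_p = y_p·sinθ = 0.9975 × 0.874620 = 0.872433 m.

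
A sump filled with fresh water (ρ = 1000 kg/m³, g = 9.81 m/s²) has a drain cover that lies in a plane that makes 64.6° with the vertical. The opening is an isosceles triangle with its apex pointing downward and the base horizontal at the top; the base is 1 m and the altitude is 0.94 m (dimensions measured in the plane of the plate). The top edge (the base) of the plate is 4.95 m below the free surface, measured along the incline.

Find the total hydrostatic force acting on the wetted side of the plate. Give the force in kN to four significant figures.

γ = ρg = 1000 × 9.81 = 9810 N/m³ = 9.81 kN/m³.
The plate makes 64.6° with the vertical, i.e. θ = 90° − 64.6° = 25.4° to the horizontal. Measuring y along the incline from the free-surface line, vertical depth h = y·sinθ with sinθ = 0.428935.
With the apex down, the centroid sits h/3 = 0.94/3 = 0.313333 m below the base (the top edge), so y_c = 4.95 + 0.313333 = 5.26333 m and h_c = 5.26333 × 0.428935 = 2.25763 m.
A = ½ × 1 × 0.94 = 0.47 m².
Resultant F = γ·h_c·A = 9.81 × 2.25763 × 0.47 = 10.4093 kN.

F ≈ 10.41 kN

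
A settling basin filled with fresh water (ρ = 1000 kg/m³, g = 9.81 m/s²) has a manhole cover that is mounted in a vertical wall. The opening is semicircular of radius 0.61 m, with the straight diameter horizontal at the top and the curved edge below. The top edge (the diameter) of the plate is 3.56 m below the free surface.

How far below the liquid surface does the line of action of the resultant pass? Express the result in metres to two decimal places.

γ = ρg = 1000 × 9.81 = 9810 N/m³ = 9.81 kN/m³.
The centroid of a semicircle lies 4r/(3π) = 0.258892 m from the diameter, here below the top edge, so the centroid depth is h_c = 3.56 + 0.258892 = 3.81889 m.
A = πr²/2 = π × 0.61²/2 = 0.584493 m².
Resultant F = γ·h_c·A = 9.81 × 3.81889 × 0.584493 = 21.897 kN.
I_c = (π/8 − 8/(9π))·r⁴ = 0.109757 × 0.61⁴ = 0.0151968 m⁴.
Centre of pressure: y_p = y_c + I_c/(y_c·A) = 3.81889 + 0.0151968/(3.81889 × 0.584493) = 3.81889 + 0.00680825 = 3.8257 m along the plane.

h_p = 3.83 m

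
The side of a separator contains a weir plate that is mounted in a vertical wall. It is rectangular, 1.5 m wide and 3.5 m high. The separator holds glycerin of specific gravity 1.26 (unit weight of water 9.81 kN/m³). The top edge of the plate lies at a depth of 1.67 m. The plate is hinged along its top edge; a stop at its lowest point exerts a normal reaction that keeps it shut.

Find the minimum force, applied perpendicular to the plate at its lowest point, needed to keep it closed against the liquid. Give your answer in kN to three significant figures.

γ = 1.26 × 9.81 = 12.3606 kN/m³.
The centroid lies 3.5/2 = 1.75 m below the top edge, so the centroid depth is h_c = 1.67 + 1.75 = 3.42 m.
A = 1.5 × 3.5 = 5.25 m².
Resultant F = γ·h_c·A = 12.3606 × 3.42 × 5.25 = 221.935 kN.
I_c = b·h³/12 = 1.5 × 3.5³/12 = 5.35938 m⁴.
Centre of pressure: y_p = y_c + I_c/(y_c·A) = 3.42 + 5.35938/(3.42 × 5.25) = 3.42 + 0.29849 = 3.71849 m along the plane.
The resultant acts 1.75 + 0.29849 = 2.04849 m (along the plate) below the hinge at the top edge, so the moment about the hinge is M = F × 2.04849 = 221.935 × 2.04849 = 454.632 kN·m.
A normal force at the bottom, 3.5 m from the hinge, must supply this moment: P = 454.632/3.5 = 129.895 kN.

P ≈ 130 kN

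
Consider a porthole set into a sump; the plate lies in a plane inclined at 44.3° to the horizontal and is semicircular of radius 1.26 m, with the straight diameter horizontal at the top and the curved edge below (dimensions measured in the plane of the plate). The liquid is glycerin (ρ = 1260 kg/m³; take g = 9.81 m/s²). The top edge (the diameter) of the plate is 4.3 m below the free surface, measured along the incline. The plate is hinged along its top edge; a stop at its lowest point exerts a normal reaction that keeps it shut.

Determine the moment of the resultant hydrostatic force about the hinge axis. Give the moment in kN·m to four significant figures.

γ = ρg = 1260 × 9.81 / 1000 = 12.3606 kN/m³.
Let θ = 44.3° be the plate's angle to the horizontal; measure y along the incline from where the plane meets the free surface. Vertical depth h = y·sinθ with sinθ = 0.698415.
The centroid of a semicircle lies 4r/(3π) = 0.534761 m from the diameter, here below the top edge, so y_c = 4.3 + 0.534761 = 4.83476 m and h_c = 4.83476 × 0.698415 = 3.37667 m.
A = πr²/2 = π × 1.26²/2 = 2.4938 m².
Resultant F = γ·h_c·A = 12.3606 × 3.37667 × 2.4938 = 104.085 kN.
I_c = (π/8 − 8/(9π))·r⁴ = 0.109757 × 1.26⁴ = 0.27664 m⁴.
Centre of pressure: y_p = y_c + I_c/(y_c·A) = 4.83476 + 0.27664/(4.83476 × 2.4938) = 4.83476 + 0.0229445 = 4.8577 m along the plane.
The resultant acts 0.534761 + 0.0229445 = 0.557706 m (along the plate) below the hinge at the top edge, so the moment about the hinge is M = F × 0.557706 = 104.085 × 0.557706 = 58.0488 kN·m.

M ≈ 58.05 kN·m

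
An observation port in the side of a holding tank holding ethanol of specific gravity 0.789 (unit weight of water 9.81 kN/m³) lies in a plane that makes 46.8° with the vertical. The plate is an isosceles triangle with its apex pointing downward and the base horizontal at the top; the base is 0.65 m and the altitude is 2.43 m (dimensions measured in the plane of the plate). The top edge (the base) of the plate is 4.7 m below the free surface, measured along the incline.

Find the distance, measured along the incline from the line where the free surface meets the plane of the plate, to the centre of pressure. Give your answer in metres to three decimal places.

γ = 0.789 × 9.81 = 7.74009 kN/m³.
The plate makes 46.8° with the vertical, i.e. θ = 90° − 46.8° = 43.2° to the horizontal. Measuring y along the incline from the free-surface line, vertical depth h = y·sinθ with sinθ = 0.684547.
With the apex down, the centroid sits h/3 = 2.43/3 = 0.81 m below the base (the top edge), so y_c = 4.7 + 0.81 = 5.51 m and h_c = 5.51 × 0.684547 = 3.77185 m.
A = ½ × 0.65 × 2.43 = 0.78975 m².
Resultant F = γ·h_c·A = 7.74009 × 3.77185 × 0.78975 = 23.0563 kN.
I_c = b·h³/36 = 0.65 × 2.43³/36 = 0.259077 m⁴.
Centre of pressure: y_p = y_c + I_c/(y_c·A) = 5.51 + 0.259077/(5.51 × 0.78975) = 5.51 + 0.0595371 = 5.56954 m along the plane.

y_p = 5.570 m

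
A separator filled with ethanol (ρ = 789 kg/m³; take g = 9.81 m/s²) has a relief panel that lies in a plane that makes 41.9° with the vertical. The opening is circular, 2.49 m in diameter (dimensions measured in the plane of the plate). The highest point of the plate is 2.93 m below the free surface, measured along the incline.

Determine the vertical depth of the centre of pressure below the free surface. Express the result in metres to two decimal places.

h_p = 3.18 m

γ = ρg = 789 × 9.81 / 1000 = 7.74009 kN/m³.
The plate makes 41.9° with the vertical, i.e. θ = 90° − 41.9° = 48.1° to the horizontal. Measuring y along the incline from the free-surface line, vertical depth h = y·sinθ with sinθ = 0.744312.
The centroid is at the centre, 1.245 m below the top of the plate, so y_c = 2.93 + 1.245 = 4.175 m and h_c = 4.175 × 0.744312 = 3.1075 m.
A = π(1.245)² = 4.86955 m².
Resultant F = γ·h_c·A = 7.74009 × 3.1075 × 4.86955 = 117.124 kN.
I_c = πr⁴/4 = π × 1.245⁴/4 = 1.88698 m⁴.
Centre of pressure: y_p = y_c + I_c/(y_c·A) = 4.175 + 1.88698/(4.175 × 4.86955) = 4.175 + 0.0928158 = 4.26782 m along the plane.
Vertically, h_p = y_p·sinθ = 4.26782 × 0.744312 = 3.17659 m.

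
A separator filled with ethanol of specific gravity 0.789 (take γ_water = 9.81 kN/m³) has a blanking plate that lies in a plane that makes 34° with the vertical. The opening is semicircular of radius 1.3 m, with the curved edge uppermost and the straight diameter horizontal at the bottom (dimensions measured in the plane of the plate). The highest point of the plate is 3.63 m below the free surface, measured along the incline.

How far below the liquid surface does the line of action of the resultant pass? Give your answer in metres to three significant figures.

h_p = 3.65 m

γ = 0.789 × 9.81 = 7.74009 kN/m³.
The plate makes 34° with the vertical, i.e. θ = 90° − 34° = 56° to the horizontal. Measuring y along the incline from the free-surface line, vertical depth h = y·sinθ with sinθ = 0.829038.
The centroid lies 4r/(3π) = 0.551737 m above the diameter, so r − 4r/(3π) = 1.3 − 0.551737 = 0.748263 m below the topmost point, so y_c = 3.63 + 0.748263 = 4.37826 m and h_c = 4.37826 × 0.829038 = 3.62974 m.
A = πr²/2 = π × 1.3²/2 = 2.65465 m².
Resultant F = γ·h_c·A = 7.74009 × 3.62974 × 2.65465 = 74.5811 kN.
I_c = (π/8 − 8/(9π))·r⁴ = 0.109757 × 1.3⁴ = 0.313477 m⁴.
Centre of pressure: y_p = y_c + I_c/(y_c·A) = 4.37826 + 0.313477/(4.37826 × 2.65465) = 4.37826 + 0.026971 = 4.40523 m along the plane.
Vertically, h_p = y_p·sinθ = 4.40523 × 0.829038 = 3.6521 m.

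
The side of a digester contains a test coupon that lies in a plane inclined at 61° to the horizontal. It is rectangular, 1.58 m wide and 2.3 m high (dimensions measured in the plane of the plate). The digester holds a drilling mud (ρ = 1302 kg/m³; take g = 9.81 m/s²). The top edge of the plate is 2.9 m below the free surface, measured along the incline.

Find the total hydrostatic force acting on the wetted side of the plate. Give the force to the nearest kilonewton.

γ = ρg = 1302 × 9.81 / 1000 = 12.77262 kN/m³.
Let θ = 61° be the plate's angle to the horizontal; measure y along the incline from where the plane meets the free surface. Vertical depth h = y·sinθ with sinθ = 0.874620.
The centroid lies 2.3/2 = 1.15 m below the top edge, so y_c = 2.9 + 1.15 = 4.05 m and h_c = 4.05 × 0.874620 = 3.54221 m.
A = 1.58 × 2.3 = 3.634 m².
Resultant F = γ·h_c·A = 12.77262 × 3.54221 × 3.634 = 164.414 kN.

F ≈ 164 kN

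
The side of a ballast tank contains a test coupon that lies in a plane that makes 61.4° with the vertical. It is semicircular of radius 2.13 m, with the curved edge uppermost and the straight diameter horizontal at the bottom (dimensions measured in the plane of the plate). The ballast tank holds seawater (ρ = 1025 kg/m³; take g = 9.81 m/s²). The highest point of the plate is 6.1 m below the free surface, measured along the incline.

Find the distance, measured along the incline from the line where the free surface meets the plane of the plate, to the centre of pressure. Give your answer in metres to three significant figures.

y_p = 7.37 m

γ = ρg = 1025 × 9.81 / 1000 = 10.05525 kN/m³.
The plate makes 61.4° with the vertical, i.e. θ = 90° − 61.4° = 28.6° to the horizontal. Measuring y along the incline from the free-surface line, vertical depth h = y·sinθ with sinθ = 0.478692.
The centroid lies 4r/(3π) = 0.904 m above the diameter, so r − 4r/(3π) = 2.13 − 0.904 = 1.226 m below the topmost point, so y_c = 6.1 + 1.226 = 7.326 m and h_c = 7.326 × 0.478692 = 3.5069 m.
A = πr²/2 = π × 2.13²/2 = 7.12655 m².
Resultant F = γ·h_c·A = 10.05525 × 3.5069 × 7.12655 = 251.302 kN.
I_c = (π/8 − 8/(9π))·r⁴ = 0.109757 × 2.13⁴ = 2.25918 m⁴.
Centre of pressure: y_p = y_c + I_c/(y_c·A) = 7.326 + 2.25918/(7.326 × 7.12655) = 7.326 + 0.0432718 = 7.36927 m along the plane.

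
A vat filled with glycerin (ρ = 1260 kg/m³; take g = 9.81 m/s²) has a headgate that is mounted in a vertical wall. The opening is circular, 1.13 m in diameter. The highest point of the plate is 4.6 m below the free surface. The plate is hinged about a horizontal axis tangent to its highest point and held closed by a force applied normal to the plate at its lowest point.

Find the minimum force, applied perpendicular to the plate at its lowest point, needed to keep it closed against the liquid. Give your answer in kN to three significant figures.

P ≈ 32.9 kN

γ = ρg = 1260 × 9.81 / 1000 = 12.3606 kN/m³.
The centroid is at the centre, 0.565 m below the top of the plate, so the centroid depth is h_c = 4.6 + 0.565 = 5.165 m.
A = π(0.565)² = 1.00287 m².
Resultant F = γ·h_c·A = 12.3606 × 5.165 × 1.00287 = 64.0257 kN.
I_c = πr⁴/4 = π × 0.565⁴/4 = 0.0800357 m⁴.
Centre of pressure: y_p = y_c + I_c/(y_c·A) = 5.165 + 0.0800357/(5.165 × 1.00287) = 5.165 + 0.0154514 = 5.18045 m along the plane.
The resultant acts 0.565 + 0.0154514 = 0.580451 m (along the plate) below the hinge at the top edge, so the moment about the hinge is M = F × 0.580451 = 64.0257 × 0.580451 = 37.1638 kN·m.
A normal force at the bottom, 1.13 m from the hinge, must supply this moment: P = 37.1638/1.13 = 32.8883 kN.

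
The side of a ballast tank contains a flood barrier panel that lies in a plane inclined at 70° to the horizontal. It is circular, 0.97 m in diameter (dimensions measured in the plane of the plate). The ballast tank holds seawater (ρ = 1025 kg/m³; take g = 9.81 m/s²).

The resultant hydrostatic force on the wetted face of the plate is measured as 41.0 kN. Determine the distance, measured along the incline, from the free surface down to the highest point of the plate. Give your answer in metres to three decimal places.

γ = ρg = 1025 × 9.81 / 1000 = 10.05525 kN/m³.
A = π(0.485)² = 0.738981 m².
From F = γ·h_c·A, the centroid depth is h_c = 41.0/(10.05525 × 0.738981) = 5.5177 m.
Let θ = 70° be the plate's angle to the horizontal; measure y along the incline from where the plane meets the free surface. Vertical depth h = y·sinθ with sinθ = 0.939693.
Along the incline, y_c = h_c/sinθ = 5.5177/0.939693 = 5.87181 m.
The centroid is at the centre, 0.485 m below the top of the plate, so the highest point sits at y_top = 5.87181 − 0.485 = 5.38681 m along the incline.

y_top ≈ 5.387 m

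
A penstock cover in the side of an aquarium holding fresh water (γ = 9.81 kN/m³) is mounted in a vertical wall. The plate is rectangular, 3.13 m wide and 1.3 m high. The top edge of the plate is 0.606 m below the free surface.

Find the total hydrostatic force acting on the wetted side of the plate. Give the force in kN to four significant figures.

F ≈ 50.14 kN

γ = 9.81 kN/m³.
The centroid lies 1.3/2 = 0.65 m below the top edge, so the centroid depth is h_c = 0.606 + 0.65 = 1.256 m.
A = 3.13 × 1.3 = 4.069 m².
Resultant F = γ·h_c·A = 9.81 × 1.256 × 4.069 = 50.1356 kN.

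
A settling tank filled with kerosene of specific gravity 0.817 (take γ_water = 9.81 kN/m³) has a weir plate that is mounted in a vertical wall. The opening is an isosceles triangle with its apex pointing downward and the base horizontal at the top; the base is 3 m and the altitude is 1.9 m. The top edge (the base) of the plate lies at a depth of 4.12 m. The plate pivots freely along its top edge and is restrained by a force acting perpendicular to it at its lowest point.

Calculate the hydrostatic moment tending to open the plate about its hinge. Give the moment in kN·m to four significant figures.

γ = 0.817 × 9.81 = 8.01477 kN/m³.
With the apex down, the centroid sits h/3 = 1.9/3 = 0.633333 m below the base (the top edge), so the centroid depth is h_c = 4.12 + 0.633333 = 4.75333 m.
A = ½ × 3 × 1.9 = 2.85 m².
Resultant F = γ·h_c·A = 8.01477 × 4.75333 × 2.85 = 108.576 kN.
I_c = b·h³/36 = 3 × 1.9³/36 = 0.571583 m⁴.
Centre of pressure: y_p = y_c + I_c/(y_c·A) = 4.75333 + 0.571583/(4.75333 × 2.85) = 4.75333 + 0.0421926 = 4.79552 m along the plane.
The resultant acts 0.633333 + 0.0421926 = 0.675526 m (along the plate) below the hinge at the top edge, so the moment about the hinge is M = F × 0.675526 = 108.576 × 0.675526 = 73.3459 kN·m.

M ≈ 73.35 kN·m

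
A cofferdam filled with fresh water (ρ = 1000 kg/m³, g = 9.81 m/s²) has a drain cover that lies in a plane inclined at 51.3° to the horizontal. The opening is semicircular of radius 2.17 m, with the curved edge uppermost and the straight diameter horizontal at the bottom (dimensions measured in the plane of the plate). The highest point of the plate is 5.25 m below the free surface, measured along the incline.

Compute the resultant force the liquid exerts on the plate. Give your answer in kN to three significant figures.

F ≈ 368 kN

γ = ρg = 1000 × 9.81 = 9810 N/m³ = 9.81 kN/m³.
Let θ = 51.3° be the plate's angle to the horizontal; measure y along the incline from where the plane meets the free surface. Vertical depth h = y·sinθ with sinθ = 0.780430.
The centroid lies 4r/(3π) = 0.920977 m above the diameter, so r − 4r/(3π) = 2.17 − 0.920977 = 1.24902 m below the topmost point, so y_c = 5.25 + 1.24902 = 6.49902 m and h_c = 6.49902 × 0.780430 = 5.07203 m.
A = πr²/2 = π × 2.17²/2 = 7.39672 m².
Resultant F = γ·h_c·A = 9.81 × 5.07203 × 7.39672 = 368.036 kN.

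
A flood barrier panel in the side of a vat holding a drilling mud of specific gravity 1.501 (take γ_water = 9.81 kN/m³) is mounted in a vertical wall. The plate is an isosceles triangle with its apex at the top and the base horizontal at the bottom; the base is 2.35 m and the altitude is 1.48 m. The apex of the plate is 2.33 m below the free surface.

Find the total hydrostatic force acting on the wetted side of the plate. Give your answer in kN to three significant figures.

γ = 1.501 × 9.81 = 14.72481 kN/m³.
With the apex up, the centroid sits 2h/3 = 2 × 1.48/3 = 0.986667 m below the apex, so the centroid depth is h_c = 2.33 + 0.986667 = 3.31667 m.
A = ½ × 2.35 × 1.48 = 1.739 m².
Resultant F = γ·h_c·A = 14.72481 × 3.31667 × 1.739 = 84.9281 kN.

F ≈ 84.9 kN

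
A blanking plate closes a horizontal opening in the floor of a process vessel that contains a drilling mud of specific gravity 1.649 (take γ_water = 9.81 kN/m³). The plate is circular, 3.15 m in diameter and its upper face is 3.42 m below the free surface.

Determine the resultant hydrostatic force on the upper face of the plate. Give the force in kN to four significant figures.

γ = 1.649 × 9.81 = 16.17669 kN/m³.
The plate is horizontal, so pressure is uniform at p = γ·h = 16.17669 × 3.42 = 55.3243 kN/m².
A = π(1.575)² = 7.79311 m².
F = p·A = 55.3243 × 7.79311 = 431.148 kN.

F ≈ 431.1 kN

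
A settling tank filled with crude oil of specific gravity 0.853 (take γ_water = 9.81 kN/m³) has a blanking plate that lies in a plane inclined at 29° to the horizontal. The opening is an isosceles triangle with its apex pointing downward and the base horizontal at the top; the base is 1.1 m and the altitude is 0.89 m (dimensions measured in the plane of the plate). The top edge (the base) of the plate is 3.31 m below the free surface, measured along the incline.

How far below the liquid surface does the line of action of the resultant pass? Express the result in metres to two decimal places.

γ = 0.853 × 9.81 = 8.36793 kN/m³.
Let θ = 29° be the plate's angle to the horizontal; measure y along the incline from where the plane meets the free surface. Vertical depth h = y·sinθ with sinθ = 0.484810.
With the apex down, the centroid sits h/3 = 0.89/3 = 0.296667 m below the base (the top edge), so y_c = 3.31 + 0.296667 = 3.60667 m and h_c = 3.60667 × 0.484810 = 1.74855 m.
A = ½ × 1.1 × 0.89 = 0.4895 m².
Resultant F = γ·h_c·A = 8.36793 × 1.74855 × 0.4895 = 7.16224 kN.
I_c = b·h³/36 = 1.1 × 0.89³/36 = 0.0215407 m⁴.
Centre of pressure: y_p = y_c + I_c/(y_c·A) = 3.60667 + 0.0215407/(3.60667 × 0.4895) = 3.60667 + 0.0122011 = 3.61887 m along the plane.
Vertically, h_p = y_p·sinθ = 3.61887 × 0.484810 = 1.75446 m.

h_p = 1.75 m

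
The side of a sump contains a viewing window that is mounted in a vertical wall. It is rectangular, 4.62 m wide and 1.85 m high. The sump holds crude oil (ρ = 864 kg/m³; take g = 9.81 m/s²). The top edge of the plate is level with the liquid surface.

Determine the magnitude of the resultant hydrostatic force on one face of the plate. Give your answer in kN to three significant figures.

γ = ρg = 864 × 9.81 / 1000 = 8.47584 kN/m³.
The centroid lies 1.85/2 = 0.925 m below the top edge, so the centroid depth is h_c = 0.925 m.
A = 4.62 × 1.85 = 8.547 m².
Resultant F = γ·h_c·A = 8.47584 × 0.925 × 8.547 = 67.0098 kN.

F ≈ 67.0 kN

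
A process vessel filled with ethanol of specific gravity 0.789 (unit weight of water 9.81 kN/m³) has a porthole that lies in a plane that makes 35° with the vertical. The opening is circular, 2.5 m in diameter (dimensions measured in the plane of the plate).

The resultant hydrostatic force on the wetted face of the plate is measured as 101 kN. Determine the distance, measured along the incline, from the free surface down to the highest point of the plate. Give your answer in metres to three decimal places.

γ = 0.789 × 9.81 = 7.74009 kN/m³.
A = π(1.25)² = 4.90874 m².
From F = γ·h_c·A, the centroid depth is h_c = 101/(7.74009 × 4.90874) = 2.65831 m.
The plate makes 35° with the vertical, i.e. θ = 90° − 35° = 55° to the horizontal. Measuring y along the incline from the free-surface line, vertical depth h = y·sinθ with sinθ = 0.819152.
Along the incline, y_c = h_c/sinθ = 2.65831/0.819152 = 3.2452 m.
The centroid is at the centre, 1.25 m below the top of the plate, so the highest point sits at y_top = 3.2452 − 1.25 = 1.9952 m along the incline.

y_top ≈ 1.995 m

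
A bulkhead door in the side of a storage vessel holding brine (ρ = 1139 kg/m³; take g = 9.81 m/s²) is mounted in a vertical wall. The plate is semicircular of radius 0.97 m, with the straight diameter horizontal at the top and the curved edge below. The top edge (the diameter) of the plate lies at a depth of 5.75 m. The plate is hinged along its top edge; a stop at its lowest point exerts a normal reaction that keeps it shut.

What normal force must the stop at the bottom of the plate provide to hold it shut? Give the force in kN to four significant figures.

γ = ρg = 1139 × 9.81 / 1000 = 11.17359 kN/m³.
The centroid of a semicircle lies 4r/(3π) = 0.411681 m from the diameter, here below the top edge, so the centroid depth is h_c = 5.75 + 0.411681 = 6.16168 m.
A = πr²/2 = π × 0.97²/2 = 1.47796 m².
Resultant F = γ·h_c·A = 11.17359 × 6.16168 × 1.47796 = 101.755 kN.
I_c = (π/8 − 8/(9π))·r⁴ = 0.109757 × 0.97⁴ = 0.0971671 m⁴.
Centre of pressure: y_p = y_c + I_c/(y_c·A) = 6.16168 + 0.0971671/(6.16168 × 1.47796) = 6.16168 + 0.0106698 = 6.17235 m along the plane.
The resultant acts 0.411681 + 0.0106698 = 0.422351 m (along the plate) below the hinge at the top edge, so the moment about the hinge is M = F × 0.422351 = 101.755 × 0.422351 = 42.9763 kN·m.
A normal force at the bottom, 0.97 m from the hinge, must supply this moment: P = 42.9763/0.97 = 44.3055 kN.

P ≈ 44.31 kN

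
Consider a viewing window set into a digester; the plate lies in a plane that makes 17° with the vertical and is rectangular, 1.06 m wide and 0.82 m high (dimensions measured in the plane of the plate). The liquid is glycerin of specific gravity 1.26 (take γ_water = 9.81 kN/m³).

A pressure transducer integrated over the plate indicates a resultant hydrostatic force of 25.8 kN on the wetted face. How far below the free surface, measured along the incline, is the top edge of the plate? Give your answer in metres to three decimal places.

y_top ≈ 2.101 m

γ = 1.26 × 9.81 = 12.3606 kN/m³.
A = 1.06 × 0.82 = 0.8692 m².
From F = γ·h_c·A, the centroid depth is h_c = 25.8/(12.3606 × 0.8692) = 2.40138 m.
The plate makes 17° with the vertical, i.e. θ = 90° − 17° = 73° to the horizontal. Measuring y along the incline from the free-surface line, vertical depth h = y·sinθ with sinθ = 0.956305.
Along the incline, y_c = h_c/sinθ = 2.40138/0.956305 = 2.5111 m.
The centroid lies 0.82/2 = 0.41 m below the top edge, so the top edge sits at y_top = 2.5111 − 0.41 = 2.1011 m along the incline.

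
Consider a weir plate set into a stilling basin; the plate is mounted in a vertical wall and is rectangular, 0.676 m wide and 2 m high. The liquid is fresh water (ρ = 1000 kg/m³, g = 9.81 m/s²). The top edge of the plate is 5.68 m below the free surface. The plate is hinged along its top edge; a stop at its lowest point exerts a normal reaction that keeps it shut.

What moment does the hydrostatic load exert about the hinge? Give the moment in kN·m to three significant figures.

M ≈ 93.0 kN·m

γ = ρg = 1000 × 9.81 = 9810 N/m³ = 9.81 kN/m³.
The centroid lies 2/2 = 1 m below the top edge, so the centroid depth is h_c = 5.68 + 1 = 6.68 m.
A = 0.676 × 2 = 1.352 m².
Resultant F = γ·h_c·A = 9.81 × 6.68 × 1.352 = 88.5976 kN.
I_c = b·h³/12 = 0.676 × 2³/12 = 0.450667 m⁴.
Centre of pressure: y_p = y_c + I_c/(y_c·A) = 6.68 + 0.450667/(6.68 × 1.352) = 6.68 + 0.0499002 = 6.7299 m along the plane.
The resultant acts 1 + 0.0499002 = 1.0499 m (along the plate) below the hinge at the top edge, so the moment about the hinge is M = F × 1.0499 = 88.5976 × 1.0499 = 93.0186 kN·m.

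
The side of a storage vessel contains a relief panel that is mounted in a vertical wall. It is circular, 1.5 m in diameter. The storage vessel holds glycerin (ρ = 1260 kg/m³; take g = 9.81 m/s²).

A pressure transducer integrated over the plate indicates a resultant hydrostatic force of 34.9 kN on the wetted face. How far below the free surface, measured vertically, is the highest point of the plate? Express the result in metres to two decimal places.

d_top ≈ 0.85 m

γ = ρg = 1260 × 9.81 / 1000 = 12.3606 kN/m³.
A = π(0.75)² = 1.76715 m².
From F = γ·h_c·A, the centroid depth is h_c = 34.9/(12.3606 × 1.76715) = 1.59776 m.
The centroid is at the centre, 0.75 m below the top of the plate, so the highest point sits at h_top = 1.59776 − 0.75 = 0.84776 m below the surface.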